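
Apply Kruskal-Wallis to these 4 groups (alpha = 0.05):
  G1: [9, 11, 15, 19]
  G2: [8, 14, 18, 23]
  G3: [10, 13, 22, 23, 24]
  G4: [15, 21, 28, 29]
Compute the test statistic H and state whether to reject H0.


Step 1: Combine all N = 17 observations and assign midranks.
sorted (value, group, rank): (8,G2,1), (9,G1,2), (10,G3,3), (11,G1,4), (13,G3,5), (14,G2,6), (15,G1,7.5), (15,G4,7.5), (18,G2,9), (19,G1,10), (21,G4,11), (22,G3,12), (23,G2,13.5), (23,G3,13.5), (24,G3,15), (28,G4,16), (29,G4,17)
Step 2: Sum ranks within each group.
R_1 = 23.5 (n_1 = 4)
R_2 = 29.5 (n_2 = 4)
R_3 = 48.5 (n_3 = 5)
R_4 = 51.5 (n_4 = 4)
Step 3: H = 12/(N(N+1)) * sum(R_i^2/n_i) - 3(N+1)
     = 12/(17*18) * (23.5^2/4 + 29.5^2/4 + 48.5^2/5 + 51.5^2/4) - 3*18
     = 0.039216 * 1489.14 - 54
     = 4.397549.
Step 4: Ties present; correction factor C = 1 - 12/(17^3 - 17) = 0.997549. Corrected H = 4.397549 / 0.997549 = 4.408354.
Step 5: Under H0, H ~ chi^2(3); p-value = 0.220612.
Step 6: alpha = 0.05. fail to reject H0.

H = 4.4084, df = 3, p = 0.220612, fail to reject H0.


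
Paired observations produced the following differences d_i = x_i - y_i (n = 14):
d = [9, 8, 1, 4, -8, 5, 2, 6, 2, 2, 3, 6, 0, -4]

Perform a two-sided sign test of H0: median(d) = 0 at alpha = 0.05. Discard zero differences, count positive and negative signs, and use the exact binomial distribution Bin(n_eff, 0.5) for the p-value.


Step 1: Discard zero differences. Original n = 14; n_eff = number of nonzero differences = 13.
Nonzero differences (with sign): +9, +8, +1, +4, -8, +5, +2, +6, +2, +2, +3, +6, -4
Step 2: Count signs: positive = 11, negative = 2.
Step 3: Under H0: P(positive) = 0.5, so the number of positives S ~ Bin(13, 0.5).
Step 4: Two-sided exact p-value = sum of Bin(13,0.5) probabilities at or below the observed probability = 0.022461.
Step 5: alpha = 0.05. reject H0.

n_eff = 13, pos = 11, neg = 2, p = 0.022461, reject H0.


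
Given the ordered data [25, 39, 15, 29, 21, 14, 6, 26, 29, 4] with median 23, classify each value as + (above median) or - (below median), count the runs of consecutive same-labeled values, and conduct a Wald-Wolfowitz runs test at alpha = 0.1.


Step 1: Compute median = 23; label A = above, B = below.
Labels in order: AABABBBAAB  (n_A = 5, n_B = 5)
Step 2: Count runs R = 6.
Step 3: Under H0 (random ordering), E[R] = 2*n_A*n_B/(n_A+n_B) + 1 = 2*5*5/10 + 1 = 6.0000.
        Var[R] = 2*n_A*n_B*(2*n_A*n_B - n_A - n_B) / ((n_A+n_B)^2 * (n_A+n_B-1)) = 2000/900 = 2.2222.
        SD[R] = 1.4907.
Step 4: R = E[R], so z = 0 with no continuity correction.
Step 5: Two-sided p-value via normal approximation = 2*(1 - Phi(|z|)) = 1.000000.
Step 6: alpha = 0.1. fail to reject H0.

R = 6, z = 0.0000, p = 1.000000, fail to reject H0.


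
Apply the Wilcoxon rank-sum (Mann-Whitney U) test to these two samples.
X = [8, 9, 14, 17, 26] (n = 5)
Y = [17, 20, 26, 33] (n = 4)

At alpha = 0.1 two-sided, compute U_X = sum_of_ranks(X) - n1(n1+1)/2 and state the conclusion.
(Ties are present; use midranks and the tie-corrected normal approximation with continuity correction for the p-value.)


Step 1: Combine and sort all 9 observations; assign midranks.
sorted (value, group): (8,X), (9,X), (14,X), (17,X), (17,Y), (20,Y), (26,X), (26,Y), (33,Y)
ranks: 8->1, 9->2, 14->3, 17->4.5, 17->4.5, 20->6, 26->7.5, 26->7.5, 33->9
Step 2: Rank sum for X: R1 = 1 + 2 + 3 + 4.5 + 7.5 = 18.
Step 3: U_X = R1 - n1(n1+1)/2 = 18 - 5*6/2 = 18 - 15 = 3.
       U_Y = n1*n2 - U_X = 20 - 3 = 17.
Step 4: Ties are present, so use the tie-corrected normal approximation (with continuity correction) for the p-value.
Step 5: p-value = 0.108361; compare to alpha = 0.1. fail to reject H0.

U_X = 3, p = 0.108361, fail to reject H0 at alpha = 0.1.


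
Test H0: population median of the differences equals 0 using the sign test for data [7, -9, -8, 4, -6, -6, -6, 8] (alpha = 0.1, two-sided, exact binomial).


Step 1: Discard zero differences. Original n = 8; n_eff = number of nonzero differences = 8.
Nonzero differences (with sign): +7, -9, -8, +4, -6, -6, -6, +8
Step 2: Count signs: positive = 3, negative = 5.
Step 3: Under H0: P(positive) = 0.5, so the number of positives S ~ Bin(8, 0.5).
Step 4: Two-sided exact p-value = sum of Bin(8,0.5) probabilities at or below the observed probability = 0.726562.
Step 5: alpha = 0.1. fail to reject H0.

n_eff = 8, pos = 3, neg = 5, p = 0.726562, fail to reject H0.


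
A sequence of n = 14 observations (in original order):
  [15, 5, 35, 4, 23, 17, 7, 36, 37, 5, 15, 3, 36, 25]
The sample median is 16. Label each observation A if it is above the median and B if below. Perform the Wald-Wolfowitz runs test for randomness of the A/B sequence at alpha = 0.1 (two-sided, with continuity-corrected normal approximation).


Step 1: Compute median = 16; label A = above, B = below.
Labels in order: BBABAABAABBBAA  (n_A = 7, n_B = 7)
Step 2: Count runs R = 8.
Step 3: Under H0 (random ordering), E[R] = 2*n_A*n_B/(n_A+n_B) + 1 = 2*7*7/14 + 1 = 8.0000.
        Var[R] = 2*n_A*n_B*(2*n_A*n_B - n_A - n_B) / ((n_A+n_B)^2 * (n_A+n_B-1)) = 8232/2548 = 3.2308.
        SD[R] = 1.7974.
Step 4: R = E[R], so z = 0 with no continuity correction.
Step 5: Two-sided p-value via normal approximation = 2*(1 - Phi(|z|)) = 1.000000.
Step 6: alpha = 0.1. fail to reject H0.

R = 8, z = 0.0000, p = 1.000000, fail to reject H0.


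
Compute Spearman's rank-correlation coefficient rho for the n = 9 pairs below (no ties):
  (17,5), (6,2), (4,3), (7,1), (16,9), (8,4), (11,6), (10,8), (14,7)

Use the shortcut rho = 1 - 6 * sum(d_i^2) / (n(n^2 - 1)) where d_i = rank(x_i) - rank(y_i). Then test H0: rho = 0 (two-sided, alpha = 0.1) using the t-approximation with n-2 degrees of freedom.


Step 1: Rank x and y separately (midranks; no ties here).
rank(x): 17->9, 6->2, 4->1, 7->3, 16->8, 8->4, 11->6, 10->5, 14->7
rank(y): 5->5, 2->2, 3->3, 1->1, 9->9, 4->4, 6->6, 8->8, 7->7
Step 2: d_i = R_x(i) - R_y(i); compute d_i^2.
  (9-5)^2=16, (2-2)^2=0, (1-3)^2=4, (3-1)^2=4, (8-9)^2=1, (4-4)^2=0, (6-6)^2=0, (5-8)^2=9, (7-7)^2=0
sum(d^2) = 34.
Step 3: rho = 1 - 6*34 / (9*(9^2 - 1)) = 1 - 204/720 = 0.716667.
Step 4: Under H0, t = rho * sqrt((n-2)/(1-rho^2)) = 2.7188 ~ t(7).
Step 5: Two-sided p-value from the t-distribution with 7 df = 0.029818.
Step 6: alpha = 0.1. reject H0.

rho = 0.7167, p = 0.029818, reject H0 at alpha = 0.1.


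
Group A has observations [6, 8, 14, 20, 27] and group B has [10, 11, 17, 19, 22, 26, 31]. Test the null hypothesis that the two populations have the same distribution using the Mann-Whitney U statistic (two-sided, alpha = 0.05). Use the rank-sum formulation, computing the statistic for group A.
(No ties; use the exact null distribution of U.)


Step 1: Combine and sort all 12 observations; assign midranks.
sorted (value, group): (6,X), (8,X), (10,Y), (11,Y), (14,X), (17,Y), (19,Y), (20,X), (22,Y), (26,Y), (27,X), (31,Y)
ranks: 6->1, 8->2, 10->3, 11->4, 14->5, 17->6, 19->7, 20->8, 22->9, 26->10, 27->11, 31->12
Step 2: Rank sum for X: R1 = 1 + 2 + 5 + 8 + 11 = 27.
Step 3: U_X = R1 - n1(n1+1)/2 = 27 - 5*6/2 = 27 - 15 = 12.
       U_Y = n1*n2 - U_X = 35 - 12 = 23.
Step 4: No ties, so the exact null distribution of U (based on enumerating the C(12,5) = 792 equally likely rank assignments) gives the two-sided p-value.
Step 5: p-value = 0.431818; compare to alpha = 0.05. fail to reject H0.

U_X = 12, p = 0.431818, fail to reject H0 at alpha = 0.05.


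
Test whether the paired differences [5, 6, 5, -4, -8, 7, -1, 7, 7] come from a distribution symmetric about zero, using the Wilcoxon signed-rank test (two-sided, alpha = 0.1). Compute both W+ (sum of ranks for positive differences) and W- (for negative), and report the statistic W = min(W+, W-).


Step 1: Drop any zero differences (none here) and take |d_i|.
|d| = [5, 6, 5, 4, 8, 7, 1, 7, 7]
Step 2: Midrank |d_i| (ties get averaged ranks).
ranks: |5|->3.5, |6|->5, |5|->3.5, |4|->2, |8|->9, |7|->7, |1|->1, |7|->7, |7|->7
Step 3: Attach original signs; sum ranks with positive sign and with negative sign.
W+ = 3.5 + 5 + 3.5 + 7 + 7 + 7 = 33
W- = 2 + 9 + 1 = 12
(Check: W+ + W- = 45 should equal n(n+1)/2 = 45.)
Step 4: Test statistic W = min(W+, W-) = 12.
Step 5: Ties in |d|, so use the tie-corrected normal approximation.
        E[W] = n(n+1)/4 = 9*10/4 = 22.5.
        Tie groups: |d|=5 (t=2), |d|=7 (t=3); sum(t^3 - t) = 30.
        Var[W] = n(n+1)(2n+1)/24 - sum(t^3-t)/48 = 1710/24 - 30/48 = 70.625.
        z = (W - E[W]) / sqrt(Var[W]) = (12 - 22.5) / 8.4039 = -1.2494.
        Two-sided p = 2*Phi(z) = 0.211510.
Step 6: alpha = 0.1. fail to reject H0.

W+ = 33, W- = 12, W = min = 12, p = 0.211510, fail to reject H0.


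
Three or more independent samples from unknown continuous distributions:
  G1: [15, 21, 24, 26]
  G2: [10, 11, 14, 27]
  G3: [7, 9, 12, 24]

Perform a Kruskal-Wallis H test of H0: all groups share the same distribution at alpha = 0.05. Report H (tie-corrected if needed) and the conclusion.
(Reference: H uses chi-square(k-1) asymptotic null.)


Step 1: Combine all N = 12 observations and assign midranks.
sorted (value, group, rank): (7,G3,1), (9,G3,2), (10,G2,3), (11,G2,4), (12,G3,5), (14,G2,6), (15,G1,7), (21,G1,8), (24,G1,9.5), (24,G3,9.5), (26,G1,11), (27,G2,12)
Step 2: Sum ranks within each group.
R_1 = 35.5 (n_1 = 4)
R_2 = 25 (n_2 = 4)
R_3 = 17.5 (n_3 = 4)
Step 3: H = 12/(N(N+1)) * sum(R_i^2/n_i) - 3(N+1)
     = 12/(12*13) * (35.5^2/4 + 25^2/4 + 17.5^2/4) - 3*13
     = 0.076923 * 547.875 - 39
     = 3.144231.
Step 4: Ties present; correction factor C = 1 - 6/(12^3 - 12) = 0.996503. Corrected H = 3.144231 / 0.996503 = 3.155263.
Step 5: Under H0, H ~ chi^2(2); p-value = 0.206464.
Step 6: alpha = 0.05. fail to reject H0.

H = 3.1553, df = 2, p = 0.206464, fail to reject H0.


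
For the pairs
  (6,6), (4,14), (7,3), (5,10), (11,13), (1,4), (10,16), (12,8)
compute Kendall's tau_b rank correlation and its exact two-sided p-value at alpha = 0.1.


Step 1: Enumerate the 28 unordered pairs (i,j) with i<j and classify each by sign(x_j-x_i) * sign(y_j-y_i).
  (1,2):dx=-2,dy=+8->D; (1,3):dx=+1,dy=-3->D; (1,4):dx=-1,dy=+4->D; (1,5):dx=+5,dy=+7->C
  (1,6):dx=-5,dy=-2->C; (1,7):dx=+4,dy=+10->C; (1,8):dx=+6,dy=+2->C; (2,3):dx=+3,dy=-11->D
  (2,4):dx=+1,dy=-4->D; (2,5):dx=+7,dy=-1->D; (2,6):dx=-3,dy=-10->C; (2,7):dx=+6,dy=+2->C
  (2,8):dx=+8,dy=-6->D; (3,4):dx=-2,dy=+7->D; (3,5):dx=+4,dy=+10->C; (3,6):dx=-6,dy=+1->D
  (3,7):dx=+3,dy=+13->C; (3,8):dx=+5,dy=+5->C; (4,5):dx=+6,dy=+3->C; (4,6):dx=-4,dy=-6->C
  (4,7):dx=+5,dy=+6->C; (4,8):dx=+7,dy=-2->D; (5,6):dx=-10,dy=-9->C; (5,7):dx=-1,dy=+3->D
  (5,8):dx=+1,dy=-5->D; (6,7):dx=+9,dy=+12->C; (6,8):dx=+11,dy=+4->C; (7,8):dx=+2,dy=-8->D
Step 2: C = 15, D = 13, total pairs = 28.
Step 3: tau = (C - D)/(n(n-1)/2) = (15 - 13)/28 = 0.071429.
Step 4: Exact two-sided p-value (enumerate n! = 40320 permutations of y under H0): p = 0.904861.
Step 5: alpha = 0.1. fail to reject H0.

tau_b = 0.0714 (C=15, D=13), p = 0.904861, fail to reject H0.


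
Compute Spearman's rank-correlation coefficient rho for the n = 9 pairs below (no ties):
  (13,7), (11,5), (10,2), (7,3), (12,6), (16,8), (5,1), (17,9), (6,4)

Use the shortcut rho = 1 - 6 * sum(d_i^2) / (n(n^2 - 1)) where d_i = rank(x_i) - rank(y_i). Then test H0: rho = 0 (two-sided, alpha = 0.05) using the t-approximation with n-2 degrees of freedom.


Step 1: Rank x and y separately (midranks; no ties here).
rank(x): 13->7, 11->5, 10->4, 7->3, 12->6, 16->8, 5->1, 17->9, 6->2
rank(y): 7->7, 5->5, 2->2, 3->3, 6->6, 8->8, 1->1, 9->9, 4->4
Step 2: d_i = R_x(i) - R_y(i); compute d_i^2.
  (7-7)^2=0, (5-5)^2=0, (4-2)^2=4, (3-3)^2=0, (6-6)^2=0, (8-8)^2=0, (1-1)^2=0, (9-9)^2=0, (2-4)^2=4
sum(d^2) = 8.
Step 3: rho = 1 - 6*8 / (9*(9^2 - 1)) = 1 - 48/720 = 0.933333.
Step 4: Under H0, t = rho * sqrt((n-2)/(1-rho^2)) = 6.8783 ~ t(7).
Step 5: Two-sided p-value from the t-distribution with 7 df = 0.000236.
Step 6: alpha = 0.05. reject H0.

rho = 0.9333, p = 0.000236, reject H0 at alpha = 0.05.


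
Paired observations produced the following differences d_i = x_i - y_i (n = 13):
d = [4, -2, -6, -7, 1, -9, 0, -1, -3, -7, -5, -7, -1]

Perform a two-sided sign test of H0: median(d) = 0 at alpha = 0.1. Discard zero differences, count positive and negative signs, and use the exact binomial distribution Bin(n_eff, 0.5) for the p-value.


Step 1: Discard zero differences. Original n = 13; n_eff = number of nonzero differences = 12.
Nonzero differences (with sign): +4, -2, -6, -7, +1, -9, -1, -3, -7, -5, -7, -1
Step 2: Count signs: positive = 2, negative = 10.
Step 3: Under H0: P(positive) = 0.5, so the number of positives S ~ Bin(12, 0.5).
Step 4: Two-sided exact p-value = sum of Bin(12,0.5) probabilities at or below the observed probability = 0.038574.
Step 5: alpha = 0.1. reject H0.

n_eff = 12, pos = 2, neg = 10, p = 0.038574, reject H0.


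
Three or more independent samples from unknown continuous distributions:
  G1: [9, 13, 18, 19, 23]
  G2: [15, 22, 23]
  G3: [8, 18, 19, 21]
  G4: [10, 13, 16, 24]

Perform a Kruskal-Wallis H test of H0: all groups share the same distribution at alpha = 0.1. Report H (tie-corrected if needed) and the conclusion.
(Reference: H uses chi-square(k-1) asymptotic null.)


Step 1: Combine all N = 16 observations and assign midranks.
sorted (value, group, rank): (8,G3,1), (9,G1,2), (10,G4,3), (13,G1,4.5), (13,G4,4.5), (15,G2,6), (16,G4,7), (18,G1,8.5), (18,G3,8.5), (19,G1,10.5), (19,G3,10.5), (21,G3,12), (22,G2,13), (23,G1,14.5), (23,G2,14.5), (24,G4,16)
Step 2: Sum ranks within each group.
R_1 = 40 (n_1 = 5)
R_2 = 33.5 (n_2 = 3)
R_3 = 32 (n_3 = 4)
R_4 = 30.5 (n_4 = 4)
Step 3: H = 12/(N(N+1)) * sum(R_i^2/n_i) - 3(N+1)
     = 12/(16*17) * (40^2/5 + 33.5^2/3 + 32^2/4 + 30.5^2/4) - 3*17
     = 0.044118 * 1182.65 - 51
     = 1.175551.
Step 4: Ties present; correction factor C = 1 - 24/(16^3 - 16) = 0.994118. Corrected H = 1.175551 / 0.994118 = 1.182507.
Step 5: Under H0, H ~ chi^2(3); p-value = 0.757203.
Step 6: alpha = 0.1. fail to reject H0.

H = 1.1825, df = 3, p = 0.757203, fail to reject H0.


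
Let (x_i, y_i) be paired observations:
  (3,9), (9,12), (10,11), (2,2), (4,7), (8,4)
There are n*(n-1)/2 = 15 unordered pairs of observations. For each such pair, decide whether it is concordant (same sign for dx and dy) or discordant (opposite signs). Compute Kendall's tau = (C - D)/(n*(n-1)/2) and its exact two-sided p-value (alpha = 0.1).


Step 1: Enumerate the 15 unordered pairs (i,j) with i<j and classify each by sign(x_j-x_i) * sign(y_j-y_i).
  (1,2):dx=+6,dy=+3->C; (1,3):dx=+7,dy=+2->C; (1,4):dx=-1,dy=-7->C; (1,5):dx=+1,dy=-2->D
  (1,6):dx=+5,dy=-5->D; (2,3):dx=+1,dy=-1->D; (2,4):dx=-7,dy=-10->C; (2,5):dx=-5,dy=-5->C
  (2,6):dx=-1,dy=-8->C; (3,4):dx=-8,dy=-9->C; (3,5):dx=-6,dy=-4->C; (3,6):dx=-2,dy=-7->C
  (4,5):dx=+2,dy=+5->C; (4,6):dx=+6,dy=+2->C; (5,6):dx=+4,dy=-3->D
Step 2: C = 11, D = 4, total pairs = 15.
Step 3: tau = (C - D)/(n(n-1)/2) = (11 - 4)/15 = 0.466667.
Step 4: Exact two-sided p-value (enumerate n! = 720 permutations of y under H0): p = 0.272222.
Step 5: alpha = 0.1. fail to reject H0.

tau_b = 0.4667 (C=11, D=4), p = 0.272222, fail to reject H0.


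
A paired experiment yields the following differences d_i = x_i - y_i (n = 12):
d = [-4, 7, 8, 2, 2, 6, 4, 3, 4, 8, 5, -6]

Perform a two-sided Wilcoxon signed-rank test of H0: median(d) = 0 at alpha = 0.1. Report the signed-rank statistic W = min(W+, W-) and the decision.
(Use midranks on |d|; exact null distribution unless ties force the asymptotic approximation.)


Step 1: Drop any zero differences (none here) and take |d_i|.
|d| = [4, 7, 8, 2, 2, 6, 4, 3, 4, 8, 5, 6]
Step 2: Midrank |d_i| (ties get averaged ranks).
ranks: |4|->5, |7|->10, |8|->11.5, |2|->1.5, |2|->1.5, |6|->8.5, |4|->5, |3|->3, |4|->5, |8|->11.5, |5|->7, |6|->8.5
Step 3: Attach original signs; sum ranks with positive sign and with negative sign.
W+ = 10 + 11.5 + 1.5 + 1.5 + 8.5 + 5 + 3 + 5 + 11.5 + 7 = 64.5
W- = 5 + 8.5 = 13.5
(Check: W+ + W- = 78 should equal n(n+1)/2 = 78.)
Step 4: Test statistic W = min(W+, W-) = 13.5.
Step 5: Ties in |d|, so use the tie-corrected normal approximation.
        E[W] = n(n+1)/4 = 12*13/4 = 39.
        Tie groups: |d|=2 (t=2), |d|=4 (t=3), |d|=6 (t=2), |d|=8 (t=2); sum(t^3 - t) = 42.
        Var[W] = n(n+1)(2n+1)/24 - sum(t^3-t)/48 = 3900/24 - 42/48 = 161.625.
        z = (W - E[W]) / sqrt(Var[W]) = (13.5 - 39) / 12.7132 = -2.0058.
        Two-sided p = 2*Phi(z) = 0.044878.
Step 6: alpha = 0.1. reject H0.

W+ = 64.5, W- = 13.5, W = min = 13.5, p = 0.044878, reject H0.


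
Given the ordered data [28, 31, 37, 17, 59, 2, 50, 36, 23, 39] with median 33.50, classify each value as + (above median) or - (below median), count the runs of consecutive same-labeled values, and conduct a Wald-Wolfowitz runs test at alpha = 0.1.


Step 1: Compute median = 33.50; label A = above, B = below.
Labels in order: BBABABAABA  (n_A = 5, n_B = 5)
Step 2: Count runs R = 8.
Step 3: Under H0 (random ordering), E[R] = 2*n_A*n_B/(n_A+n_B) + 1 = 2*5*5/10 + 1 = 6.0000.
        Var[R] = 2*n_A*n_B*(2*n_A*n_B - n_A - n_B) / ((n_A+n_B)^2 * (n_A+n_B-1)) = 2000/900 = 2.2222.
        SD[R] = 1.4907.
Step 4: Continuity-corrected z = (R - 0.5 - E[R]) / SD[R] = (8 - 0.5 - 6.0000) / 1.4907 = 1.0062.
Step 5: Two-sided p-value via normal approximation = 2*(1 - Phi(|z|)) = 0.314305.
Step 6: alpha = 0.1. fail to reject H0.

R = 8, z = 1.0062, p = 0.314305, fail to reject H0.


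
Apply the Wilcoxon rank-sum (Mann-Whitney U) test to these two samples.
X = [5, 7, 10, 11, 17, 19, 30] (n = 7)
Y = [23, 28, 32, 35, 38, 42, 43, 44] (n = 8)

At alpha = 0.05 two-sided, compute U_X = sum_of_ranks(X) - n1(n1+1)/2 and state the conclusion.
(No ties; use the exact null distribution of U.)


Step 1: Combine and sort all 15 observations; assign midranks.
sorted (value, group): (5,X), (7,X), (10,X), (11,X), (17,X), (19,X), (23,Y), (28,Y), (30,X), (32,Y), (35,Y), (38,Y), (42,Y), (43,Y), (44,Y)
ranks: 5->1, 7->2, 10->3, 11->4, 17->5, 19->6, 23->7, 28->8, 30->9, 32->10, 35->11, 38->12, 42->13, 43->14, 44->15
Step 2: Rank sum for X: R1 = 1 + 2 + 3 + 4 + 5 + 6 + 9 = 30.
Step 3: U_X = R1 - n1(n1+1)/2 = 30 - 7*8/2 = 30 - 28 = 2.
       U_Y = n1*n2 - U_X = 56 - 2 = 54.
Step 4: No ties, so the exact null distribution of U (based on enumerating the C(15,7) = 6435 equally likely rank assignments) gives the two-sided p-value.
Step 5: p-value = 0.001243; compare to alpha = 0.05. reject H0.

U_X = 2, p = 0.001243, reject H0 at alpha = 0.05.


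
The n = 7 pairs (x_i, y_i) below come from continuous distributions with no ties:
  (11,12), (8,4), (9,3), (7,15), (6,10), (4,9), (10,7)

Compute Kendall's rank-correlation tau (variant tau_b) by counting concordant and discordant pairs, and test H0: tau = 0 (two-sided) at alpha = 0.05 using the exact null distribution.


Step 1: Enumerate the 21 unordered pairs (i,j) with i<j and classify each by sign(x_j-x_i) * sign(y_j-y_i).
  (1,2):dx=-3,dy=-8->C; (1,3):dx=-2,dy=-9->C; (1,4):dx=-4,dy=+3->D; (1,5):dx=-5,dy=-2->C
  (1,6):dx=-7,dy=-3->C; (1,7):dx=-1,dy=-5->C; (2,3):dx=+1,dy=-1->D; (2,4):dx=-1,dy=+11->D
  (2,5):dx=-2,dy=+6->D; (2,6):dx=-4,dy=+5->D; (2,7):dx=+2,dy=+3->C; (3,4):dx=-2,dy=+12->D
  (3,5):dx=-3,dy=+7->D; (3,6):dx=-5,dy=+6->D; (3,7):dx=+1,dy=+4->C; (4,5):dx=-1,dy=-5->C
  (4,6):dx=-3,dy=-6->C; (4,7):dx=+3,dy=-8->D; (5,6):dx=-2,dy=-1->C; (5,7):dx=+4,dy=-3->D
  (6,7):dx=+6,dy=-2->D
Step 2: C = 10, D = 11, total pairs = 21.
Step 3: tau = (C - D)/(n(n-1)/2) = (10 - 11)/21 = -0.047619.
Step 4: Exact two-sided p-value (enumerate n! = 5040 permutations of y under H0): p = 1.000000.
Step 5: alpha = 0.05. fail to reject H0.

tau_b = -0.0476 (C=10, D=11), p = 1.000000, fail to reject H0.


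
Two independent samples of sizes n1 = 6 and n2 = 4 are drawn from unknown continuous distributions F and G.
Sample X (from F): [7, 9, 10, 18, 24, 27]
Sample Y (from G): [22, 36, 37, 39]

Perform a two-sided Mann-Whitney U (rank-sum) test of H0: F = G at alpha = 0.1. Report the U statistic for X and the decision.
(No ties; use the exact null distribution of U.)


Step 1: Combine and sort all 10 observations; assign midranks.
sorted (value, group): (7,X), (9,X), (10,X), (18,X), (22,Y), (24,X), (27,X), (36,Y), (37,Y), (39,Y)
ranks: 7->1, 9->2, 10->3, 18->4, 22->5, 24->6, 27->7, 36->8, 37->9, 39->10
Step 2: Rank sum for X: R1 = 1 + 2 + 3 + 4 + 6 + 7 = 23.
Step 3: U_X = R1 - n1(n1+1)/2 = 23 - 6*7/2 = 23 - 21 = 2.
       U_Y = n1*n2 - U_X = 24 - 2 = 22.
Step 4: No ties, so the exact null distribution of U (based on enumerating the C(10,6) = 210 equally likely rank assignments) gives the two-sided p-value.
Step 5: p-value = 0.038095; compare to alpha = 0.1. reject H0.

U_X = 2, p = 0.038095, reject H0 at alpha = 0.1.


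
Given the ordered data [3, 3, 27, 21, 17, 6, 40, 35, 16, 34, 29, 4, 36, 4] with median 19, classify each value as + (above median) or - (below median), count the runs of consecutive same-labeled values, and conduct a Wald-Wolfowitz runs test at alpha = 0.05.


Step 1: Compute median = 19; label A = above, B = below.
Labels in order: BBAABBAABAABAB  (n_A = 7, n_B = 7)
Step 2: Count runs R = 9.
Step 3: Under H0 (random ordering), E[R] = 2*n_A*n_B/(n_A+n_B) + 1 = 2*7*7/14 + 1 = 8.0000.
        Var[R] = 2*n_A*n_B*(2*n_A*n_B - n_A - n_B) / ((n_A+n_B)^2 * (n_A+n_B-1)) = 8232/2548 = 3.2308.
        SD[R] = 1.7974.
Step 4: Continuity-corrected z = (R - 0.5 - E[R]) / SD[R] = (9 - 0.5 - 8.0000) / 1.7974 = 0.2782.
Step 5: Two-sided p-value via normal approximation = 2*(1 - Phi(|z|)) = 0.780879.
Step 6: alpha = 0.05. fail to reject H0.

R = 9, z = 0.2782, p = 0.780879, fail to reject H0.


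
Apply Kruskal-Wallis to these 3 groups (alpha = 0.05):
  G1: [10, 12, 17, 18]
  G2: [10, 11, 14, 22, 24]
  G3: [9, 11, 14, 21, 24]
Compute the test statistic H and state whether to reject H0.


Step 1: Combine all N = 14 observations and assign midranks.
sorted (value, group, rank): (9,G3,1), (10,G1,2.5), (10,G2,2.5), (11,G2,4.5), (11,G3,4.5), (12,G1,6), (14,G2,7.5), (14,G3,7.5), (17,G1,9), (18,G1,10), (21,G3,11), (22,G2,12), (24,G2,13.5), (24,G3,13.5)
Step 2: Sum ranks within each group.
R_1 = 27.5 (n_1 = 4)
R_2 = 40 (n_2 = 5)
R_3 = 37.5 (n_3 = 5)
Step 3: H = 12/(N(N+1)) * sum(R_i^2/n_i) - 3(N+1)
     = 12/(14*15) * (27.5^2/4 + 40^2/5 + 37.5^2/5) - 3*15
     = 0.057143 * 790.312 - 45
     = 0.160714.
Step 4: Ties present; correction factor C = 1 - 24/(14^3 - 14) = 0.991209. Corrected H = 0.160714 / 0.991209 = 0.162140.
Step 5: Under H0, H ~ chi^2(2); p-value = 0.922129.
Step 6: alpha = 0.05. fail to reject H0.

H = 0.1621, df = 2, p = 0.922129, fail to reject H0.


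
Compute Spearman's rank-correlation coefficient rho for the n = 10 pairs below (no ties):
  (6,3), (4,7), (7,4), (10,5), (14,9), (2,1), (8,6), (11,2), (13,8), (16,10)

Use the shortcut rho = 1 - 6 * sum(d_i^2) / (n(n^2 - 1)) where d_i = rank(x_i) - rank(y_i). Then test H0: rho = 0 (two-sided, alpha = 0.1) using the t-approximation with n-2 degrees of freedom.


Step 1: Rank x and y separately (midranks; no ties here).
rank(x): 6->3, 4->2, 7->4, 10->6, 14->9, 2->1, 8->5, 11->7, 13->8, 16->10
rank(y): 3->3, 7->7, 4->4, 5->5, 9->9, 1->1, 6->6, 2->2, 8->8, 10->10
Step 2: d_i = R_x(i) - R_y(i); compute d_i^2.
  (3-3)^2=0, (2-7)^2=25, (4-4)^2=0, (6-5)^2=1, (9-9)^2=0, (1-1)^2=0, (5-6)^2=1, (7-2)^2=25, (8-8)^2=0, (10-10)^2=0
sum(d^2) = 52.
Step 3: rho = 1 - 6*52 / (10*(10^2 - 1)) = 1 - 312/990 = 0.684848.
Step 4: Under H0, t = rho * sqrt((n-2)/(1-rho^2)) = 2.6583 ~ t(8).
Step 5: Two-sided p-value from the t-distribution with 8 df = 0.028883.
Step 6: alpha = 0.1. reject H0.

rho = 0.6848, p = 0.028883, reject H0 at alpha = 0.1.


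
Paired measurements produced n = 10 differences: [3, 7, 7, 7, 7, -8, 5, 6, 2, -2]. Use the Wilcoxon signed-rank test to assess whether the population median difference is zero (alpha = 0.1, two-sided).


Step 1: Drop any zero differences (none here) and take |d_i|.
|d| = [3, 7, 7, 7, 7, 8, 5, 6, 2, 2]
Step 2: Midrank |d_i| (ties get averaged ranks).
ranks: |3|->3, |7|->7.5, |7|->7.5, |7|->7.5, |7|->7.5, |8|->10, |5|->4, |6|->5, |2|->1.5, |2|->1.5
Step 3: Attach original signs; sum ranks with positive sign and with negative sign.
W+ = 3 + 7.5 + 7.5 + 7.5 + 7.5 + 4 + 5 + 1.5 = 43.5
W- = 10 + 1.5 = 11.5
(Check: W+ + W- = 55 should equal n(n+1)/2 = 55.)
Step 4: Test statistic W = min(W+, W-) = 11.5.
Step 5: Ties in |d|, so use the tie-corrected normal approximation.
        E[W] = n(n+1)/4 = 10*11/4 = 27.5.
        Tie groups: |d|=2 (t=2), |d|=7 (t=4); sum(t^3 - t) = 66.
        Var[W] = n(n+1)(2n+1)/24 - sum(t^3-t)/48 = 2310/24 - 66/48 = 94.875.
        z = (W - E[W]) / sqrt(Var[W]) = (11.5 - 27.5) / 9.7404 = -1.6426.
        Two-sided p = 2*Phi(z) = 0.100456.
Step 6: alpha = 0.1. fail to reject H0.

W+ = 43.5, W- = 11.5, W = min = 11.5, p = 0.100456, fail to reject H0.


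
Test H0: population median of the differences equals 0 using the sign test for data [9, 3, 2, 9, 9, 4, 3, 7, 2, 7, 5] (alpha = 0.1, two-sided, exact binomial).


Step 1: Discard zero differences. Original n = 11; n_eff = number of nonzero differences = 11.
Nonzero differences (with sign): +9, +3, +2, +9, +9, +4, +3, +7, +2, +7, +5
Step 2: Count signs: positive = 11, negative = 0.
Step 3: Under H0: P(positive) = 0.5, so the number of positives S ~ Bin(11, 0.5).
Step 4: Two-sided exact p-value = sum of Bin(11,0.5) probabilities at or below the observed probability = 0.000977.
Step 5: alpha = 0.1. reject H0.

n_eff = 11, pos = 11, neg = 0, p = 0.000977, reject H0.


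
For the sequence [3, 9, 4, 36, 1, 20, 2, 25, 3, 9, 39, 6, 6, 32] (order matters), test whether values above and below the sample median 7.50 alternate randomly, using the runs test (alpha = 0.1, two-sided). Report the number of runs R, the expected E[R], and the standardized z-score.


Step 1: Compute median = 7.50; label A = above, B = below.
Labels in order: BABABABABAABBA  (n_A = 7, n_B = 7)
Step 2: Count runs R = 12.
Step 3: Under H0 (random ordering), E[R] = 2*n_A*n_B/(n_A+n_B) + 1 = 2*7*7/14 + 1 = 8.0000.
        Var[R] = 2*n_A*n_B*(2*n_A*n_B - n_A - n_B) / ((n_A+n_B)^2 * (n_A+n_B-1)) = 8232/2548 = 3.2308.
        SD[R] = 1.7974.
Step 4: Continuity-corrected z = (R - 0.5 - E[R]) / SD[R] = (12 - 0.5 - 8.0000) / 1.7974 = 1.9472.
Step 5: Two-sided p-value via normal approximation = 2*(1 - Phi(|z|)) = 0.051508.
Step 6: alpha = 0.1. reject H0.

R = 12, z = 1.9472, p = 0.051508, reject H0.


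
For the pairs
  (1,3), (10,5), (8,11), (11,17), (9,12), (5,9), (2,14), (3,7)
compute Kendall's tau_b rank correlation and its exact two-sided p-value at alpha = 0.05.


Step 1: Enumerate the 28 unordered pairs (i,j) with i<j and classify each by sign(x_j-x_i) * sign(y_j-y_i).
  (1,2):dx=+9,dy=+2->C; (1,3):dx=+7,dy=+8->C; (1,4):dx=+10,dy=+14->C; (1,5):dx=+8,dy=+9->C
  (1,6):dx=+4,dy=+6->C; (1,7):dx=+1,dy=+11->C; (1,8):dx=+2,dy=+4->C; (2,3):dx=-2,dy=+6->D
  (2,4):dx=+1,dy=+12->C; (2,5):dx=-1,dy=+7->D; (2,6):dx=-5,dy=+4->D; (2,7):dx=-8,dy=+9->D
  (2,8):dx=-7,dy=+2->D; (3,4):dx=+3,dy=+6->C; (3,5):dx=+1,dy=+1->C; (3,6):dx=-3,dy=-2->C
  (3,7):dx=-6,dy=+3->D; (3,8):dx=-5,dy=-4->C; (4,5):dx=-2,dy=-5->C; (4,6):dx=-6,dy=-8->C
  (4,7):dx=-9,dy=-3->C; (4,8):dx=-8,dy=-10->C; (5,6):dx=-4,dy=-3->C; (5,7):dx=-7,dy=+2->D
  (5,8):dx=-6,dy=-5->C; (6,7):dx=-3,dy=+5->D; (6,8):dx=-2,dy=-2->C; (7,8):dx=+1,dy=-7->D
Step 2: C = 19, D = 9, total pairs = 28.
Step 3: tau = (C - D)/(n(n-1)/2) = (19 - 9)/28 = 0.357143.
Step 4: Exact two-sided p-value (enumerate n! = 40320 permutations of y under H0): p = 0.275099.
Step 5: alpha = 0.05. fail to reject H0.

tau_b = 0.3571 (C=19, D=9), p = 0.275099, fail to reject H0.


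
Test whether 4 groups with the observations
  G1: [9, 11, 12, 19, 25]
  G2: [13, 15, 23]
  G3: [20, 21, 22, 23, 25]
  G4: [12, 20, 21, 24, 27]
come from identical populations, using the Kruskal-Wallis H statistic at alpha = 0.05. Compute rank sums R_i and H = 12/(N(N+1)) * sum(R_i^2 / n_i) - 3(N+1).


Step 1: Combine all N = 18 observations and assign midranks.
sorted (value, group, rank): (9,G1,1), (11,G1,2), (12,G1,3.5), (12,G4,3.5), (13,G2,5), (15,G2,6), (19,G1,7), (20,G3,8.5), (20,G4,8.5), (21,G3,10.5), (21,G4,10.5), (22,G3,12), (23,G2,13.5), (23,G3,13.5), (24,G4,15), (25,G1,16.5), (25,G3,16.5), (27,G4,18)
Step 2: Sum ranks within each group.
R_1 = 30 (n_1 = 5)
R_2 = 24.5 (n_2 = 3)
R_3 = 61 (n_3 = 5)
R_4 = 55.5 (n_4 = 5)
Step 3: H = 12/(N(N+1)) * sum(R_i^2/n_i) - 3(N+1)
     = 12/(18*19) * (30^2/5 + 24.5^2/3 + 61^2/5 + 55.5^2/5) - 3*19
     = 0.035088 * 1740.33 - 57
     = 4.064327.
Step 4: Ties present; correction factor C = 1 - 30/(18^3 - 18) = 0.994840. Corrected H = 4.064327 / 0.994840 = 4.085408.
Step 5: Under H0, H ~ chi^2(3); p-value = 0.252388.
Step 6: alpha = 0.05. fail to reject H0.

H = 4.0854, df = 3, p = 0.252388, fail to reject H0.


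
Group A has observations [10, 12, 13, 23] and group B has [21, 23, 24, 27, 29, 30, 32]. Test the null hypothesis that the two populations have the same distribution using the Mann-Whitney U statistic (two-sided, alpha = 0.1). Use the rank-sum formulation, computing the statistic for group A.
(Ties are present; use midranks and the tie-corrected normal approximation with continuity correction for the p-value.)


Step 1: Combine and sort all 11 observations; assign midranks.
sorted (value, group): (10,X), (12,X), (13,X), (21,Y), (23,X), (23,Y), (24,Y), (27,Y), (29,Y), (30,Y), (32,Y)
ranks: 10->1, 12->2, 13->3, 21->4, 23->5.5, 23->5.5, 24->7, 27->8, 29->9, 30->10, 32->11
Step 2: Rank sum for X: R1 = 1 + 2 + 3 + 5.5 = 11.5.
Step 3: U_X = R1 - n1(n1+1)/2 = 11.5 - 4*5/2 = 11.5 - 10 = 1.5.
       U_Y = n1*n2 - U_X = 28 - 1.5 = 26.5.
Step 4: Ties are present, so use the tie-corrected normal approximation (with continuity correction) for the p-value.
Step 5: p-value = 0.023029; compare to alpha = 0.1. reject H0.

U_X = 1.5, p = 0.023029, reject H0 at alpha = 0.1.


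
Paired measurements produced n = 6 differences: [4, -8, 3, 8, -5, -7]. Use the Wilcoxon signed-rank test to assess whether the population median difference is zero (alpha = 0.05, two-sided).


Step 1: Drop any zero differences (none here) and take |d_i|.
|d| = [4, 8, 3, 8, 5, 7]
Step 2: Midrank |d_i| (ties get averaged ranks).
ranks: |4|->2, |8|->5.5, |3|->1, |8|->5.5, |5|->3, |7|->4
Step 3: Attach original signs; sum ranks with positive sign and with negative sign.
W+ = 2 + 1 + 5.5 = 8.5
W- = 5.5 + 3 + 4 = 12.5
(Check: W+ + W- = 21 should equal n(n+1)/2 = 21.)
Step 4: Test statistic W = min(W+, W-) = 8.5.
Step 5: Ties in |d|, so use the tie-corrected normal approximation.
        E[W] = n(n+1)/4 = 6*7/4 = 10.5.
        Tie groups: |d|=8 (t=2); sum(t^3 - t) = 6.
        Var[W] = n(n+1)(2n+1)/24 - sum(t^3-t)/48 = 546/24 - 6/48 = 22.625.
        z = (W - E[W]) / sqrt(Var[W]) = (8.5 - 10.5) / 4.7566 = -0.4205.
        Two-sided p = 2*Phi(z) = 0.674142.
Step 6: alpha = 0.05. fail to reject H0.

W+ = 8.5, W- = 12.5, W = min = 8.5, p = 0.674142, fail to reject H0.


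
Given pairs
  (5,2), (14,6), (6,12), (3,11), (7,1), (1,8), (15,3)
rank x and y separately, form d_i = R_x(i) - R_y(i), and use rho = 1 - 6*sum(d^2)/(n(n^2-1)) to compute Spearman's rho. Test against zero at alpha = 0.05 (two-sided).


Step 1: Rank x and y separately (midranks; no ties here).
rank(x): 5->3, 14->6, 6->4, 3->2, 7->5, 1->1, 15->7
rank(y): 2->2, 6->4, 12->7, 11->6, 1->1, 8->5, 3->3
Step 2: d_i = R_x(i) - R_y(i); compute d_i^2.
  (3-2)^2=1, (6-4)^2=4, (4-7)^2=9, (2-6)^2=16, (5-1)^2=16, (1-5)^2=16, (7-3)^2=16
sum(d^2) = 78.
Step 3: rho = 1 - 6*78 / (7*(7^2 - 1)) = 1 - 468/336 = -0.392857.
Step 4: Under H0, t = rho * sqrt((n-2)/(1-rho^2)) = -0.9553 ~ t(5).
Step 5: Two-sided p-value from the t-distribution with 5 df = 0.383317.
Step 6: alpha = 0.05. fail to reject H0.

rho = -0.3929, p = 0.383317, fail to reject H0 at alpha = 0.05.


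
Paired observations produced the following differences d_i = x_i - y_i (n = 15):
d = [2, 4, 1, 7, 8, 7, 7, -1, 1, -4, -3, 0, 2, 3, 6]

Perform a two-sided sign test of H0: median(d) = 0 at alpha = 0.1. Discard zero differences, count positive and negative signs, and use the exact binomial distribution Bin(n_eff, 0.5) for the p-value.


Step 1: Discard zero differences. Original n = 15; n_eff = number of nonzero differences = 14.
Nonzero differences (with sign): +2, +4, +1, +7, +8, +7, +7, -1, +1, -4, -3, +2, +3, +6
Step 2: Count signs: positive = 11, negative = 3.
Step 3: Under H0: P(positive) = 0.5, so the number of positives S ~ Bin(14, 0.5).
Step 4: Two-sided exact p-value = sum of Bin(14,0.5) probabilities at or below the observed probability = 0.057373.
Step 5: alpha = 0.1. reject H0.

n_eff = 14, pos = 11, neg = 3, p = 0.057373, reject H0.


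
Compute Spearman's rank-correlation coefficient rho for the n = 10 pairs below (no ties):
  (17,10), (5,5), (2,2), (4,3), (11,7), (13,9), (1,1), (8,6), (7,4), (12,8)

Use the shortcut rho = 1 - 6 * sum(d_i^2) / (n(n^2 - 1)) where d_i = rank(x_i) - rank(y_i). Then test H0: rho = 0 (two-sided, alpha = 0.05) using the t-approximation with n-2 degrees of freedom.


Step 1: Rank x and y separately (midranks; no ties here).
rank(x): 17->10, 5->4, 2->2, 4->3, 11->7, 13->9, 1->1, 8->6, 7->5, 12->8
rank(y): 10->10, 5->5, 2->2, 3->3, 7->7, 9->9, 1->1, 6->6, 4->4, 8->8
Step 2: d_i = R_x(i) - R_y(i); compute d_i^2.
  (10-10)^2=0, (4-5)^2=1, (2-2)^2=0, (3-3)^2=0, (7-7)^2=0, (9-9)^2=0, (1-1)^2=0, (6-6)^2=0, (5-4)^2=1, (8-8)^2=0
sum(d^2) = 2.
Step 3: rho = 1 - 6*2 / (10*(10^2 - 1)) = 1 - 12/990 = 0.987879.
Step 4: Under H0, t = rho * sqrt((n-2)/(1-rho^2)) = 18.0003 ~ t(8).
Step 5: Two-sided p-value from the t-distribution with 8 df = 0.000000.
Step 6: alpha = 0.05. reject H0.

rho = 0.9879, p = 0.000000, reject H0 at alpha = 0.05.


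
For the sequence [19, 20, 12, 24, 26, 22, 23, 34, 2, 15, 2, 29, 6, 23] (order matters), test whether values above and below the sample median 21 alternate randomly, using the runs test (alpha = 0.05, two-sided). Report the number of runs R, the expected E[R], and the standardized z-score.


Step 1: Compute median = 21; label A = above, B = below.
Labels in order: BBBAAAAABBBABA  (n_A = 7, n_B = 7)
Step 2: Count runs R = 6.
Step 3: Under H0 (random ordering), E[R] = 2*n_A*n_B/(n_A+n_B) + 1 = 2*7*7/14 + 1 = 8.0000.
        Var[R] = 2*n_A*n_B*(2*n_A*n_B - n_A - n_B) / ((n_A+n_B)^2 * (n_A+n_B-1)) = 8232/2548 = 3.2308.
        SD[R] = 1.7974.
Step 4: Continuity-corrected z = (R + 0.5 - E[R]) / SD[R] = (6 + 0.5 - 8.0000) / 1.7974 = -0.8345.
Step 5: Two-sided p-value via normal approximation = 2*(1 - Phi(|z|)) = 0.403986.
Step 6: alpha = 0.05. fail to reject H0.

R = 6, z = -0.8345, p = 0.403986, fail to reject H0.


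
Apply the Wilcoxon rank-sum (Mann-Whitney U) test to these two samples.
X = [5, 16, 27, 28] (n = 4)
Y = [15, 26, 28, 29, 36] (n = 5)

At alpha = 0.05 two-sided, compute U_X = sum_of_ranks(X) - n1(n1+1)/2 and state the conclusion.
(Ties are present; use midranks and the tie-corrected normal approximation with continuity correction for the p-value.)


Step 1: Combine and sort all 9 observations; assign midranks.
sorted (value, group): (5,X), (15,Y), (16,X), (26,Y), (27,X), (28,X), (28,Y), (29,Y), (36,Y)
ranks: 5->1, 15->2, 16->3, 26->4, 27->5, 28->6.5, 28->6.5, 29->8, 36->9
Step 2: Rank sum for X: R1 = 1 + 3 + 5 + 6.5 = 15.5.
Step 3: U_X = R1 - n1(n1+1)/2 = 15.5 - 4*5/2 = 15.5 - 10 = 5.5.
       U_Y = n1*n2 - U_X = 20 - 5.5 = 14.5.
Step 4: Ties are present, so use the tie-corrected normal approximation (with continuity correction) for the p-value.
Step 5: p-value = 0.325163; compare to alpha = 0.05. fail to reject H0.

U_X = 5.5, p = 0.325163, fail to reject H0 at alpha = 0.05.


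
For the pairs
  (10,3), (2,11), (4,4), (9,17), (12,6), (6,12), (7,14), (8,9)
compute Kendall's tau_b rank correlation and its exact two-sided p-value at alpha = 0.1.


Step 1: Enumerate the 28 unordered pairs (i,j) with i<j and classify each by sign(x_j-x_i) * sign(y_j-y_i).
  (1,2):dx=-8,dy=+8->D; (1,3):dx=-6,dy=+1->D; (1,4):dx=-1,dy=+14->D; (1,5):dx=+2,dy=+3->C
  (1,6):dx=-4,dy=+9->D; (1,7):dx=-3,dy=+11->D; (1,8):dx=-2,dy=+6->D; (2,3):dx=+2,dy=-7->D
  (2,4):dx=+7,dy=+6->C; (2,5):dx=+10,dy=-5->D; (2,6):dx=+4,dy=+1->C; (2,7):dx=+5,dy=+3->C
  (2,8):dx=+6,dy=-2->D; (3,4):dx=+5,dy=+13->C; (3,5):dx=+8,dy=+2->C; (3,6):dx=+2,dy=+8->C
  (3,7):dx=+3,dy=+10->C; (3,8):dx=+4,dy=+5->C; (4,5):dx=+3,dy=-11->D; (4,6):dx=-3,dy=-5->C
  (4,7):dx=-2,dy=-3->C; (4,8):dx=-1,dy=-8->C; (5,6):dx=-6,dy=+6->D; (5,7):dx=-5,dy=+8->D
  (5,8):dx=-4,dy=+3->D; (6,7):dx=+1,dy=+2->C; (6,8):dx=+2,dy=-3->D; (7,8):dx=+1,dy=-5->D
Step 2: C = 13, D = 15, total pairs = 28.
Step 3: tau = (C - D)/(n(n-1)/2) = (13 - 15)/28 = -0.071429.
Step 4: Exact two-sided p-value (enumerate n! = 40320 permutations of y under H0): p = 0.904861.
Step 5: alpha = 0.1. fail to reject H0.

tau_b = -0.0714 (C=13, D=15), p = 0.904861, fail to reject H0.


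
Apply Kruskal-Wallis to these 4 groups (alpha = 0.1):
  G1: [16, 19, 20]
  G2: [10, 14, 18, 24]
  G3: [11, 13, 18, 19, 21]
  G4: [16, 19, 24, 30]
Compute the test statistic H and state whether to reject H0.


Step 1: Combine all N = 16 observations and assign midranks.
sorted (value, group, rank): (10,G2,1), (11,G3,2), (13,G3,3), (14,G2,4), (16,G1,5.5), (16,G4,5.5), (18,G2,7.5), (18,G3,7.5), (19,G1,10), (19,G3,10), (19,G4,10), (20,G1,12), (21,G3,13), (24,G2,14.5), (24,G4,14.5), (30,G4,16)
Step 2: Sum ranks within each group.
R_1 = 27.5 (n_1 = 3)
R_2 = 27 (n_2 = 4)
R_3 = 35.5 (n_3 = 5)
R_4 = 46 (n_4 = 4)
Step 3: H = 12/(N(N+1)) * sum(R_i^2/n_i) - 3(N+1)
     = 12/(16*17) * (27.5^2/3 + 27^2/4 + 35.5^2/5 + 46^2/4) - 3*17
     = 0.044118 * 1215.38 - 51
     = 2.619853.
Step 4: Ties present; correction factor C = 1 - 42/(16^3 - 16) = 0.989706. Corrected H = 2.619853 / 0.989706 = 2.647103.
Step 5: Under H0, H ~ chi^2(3); p-value = 0.449292.
Step 6: alpha = 0.1. fail to reject H0.

H = 2.6471, df = 3, p = 0.449292, fail to reject H0.


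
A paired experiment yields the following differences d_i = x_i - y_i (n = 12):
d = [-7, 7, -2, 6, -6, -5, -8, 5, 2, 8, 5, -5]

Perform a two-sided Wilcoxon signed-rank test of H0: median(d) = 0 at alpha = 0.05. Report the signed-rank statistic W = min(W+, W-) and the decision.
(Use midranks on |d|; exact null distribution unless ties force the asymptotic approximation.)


Step 1: Drop any zero differences (none here) and take |d_i|.
|d| = [7, 7, 2, 6, 6, 5, 8, 5, 2, 8, 5, 5]
Step 2: Midrank |d_i| (ties get averaged ranks).
ranks: |7|->9.5, |7|->9.5, |2|->1.5, |6|->7.5, |6|->7.5, |5|->4.5, |8|->11.5, |5|->4.5, |2|->1.5, |8|->11.5, |5|->4.5, |5|->4.5
Step 3: Attach original signs; sum ranks with positive sign and with negative sign.
W+ = 9.5 + 7.5 + 4.5 + 1.5 + 11.5 + 4.5 = 39
W- = 9.5 + 1.5 + 7.5 + 4.5 + 11.5 + 4.5 = 39
(Check: W+ + W- = 78 should equal n(n+1)/2 = 78.)
Step 4: Test statistic W = min(W+, W-) = 39.
Step 5: Ties in |d|, so use the tie-corrected normal approximation.
        E[W] = n(n+1)/4 = 12*13/4 = 39.
        Tie groups: |d|=2 (t=2), |d|=5 (t=4), |d|=6 (t=2), |d|=7 (t=2), |d|=8 (t=2); sum(t^3 - t) = 84.
        Var[W] = n(n+1)(2n+1)/24 - sum(t^3-t)/48 = 3900/24 - 84/48 = 160.75.
        z = (W - E[W]) / sqrt(Var[W]) = (39 - 39) / 12.6787 = 0.0000.
        Two-sided p = 2*Phi(z) = 1.000000.
Step 6: alpha = 0.05. fail to reject H0.

W+ = 39, W- = 39, W = min = 39, p = 1.000000, fail to reject H0.


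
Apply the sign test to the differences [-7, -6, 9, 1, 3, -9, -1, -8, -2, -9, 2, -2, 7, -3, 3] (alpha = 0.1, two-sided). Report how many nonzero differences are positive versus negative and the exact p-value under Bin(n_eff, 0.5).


Step 1: Discard zero differences. Original n = 15; n_eff = number of nonzero differences = 15.
Nonzero differences (with sign): -7, -6, +9, +1, +3, -9, -1, -8, -2, -9, +2, -2, +7, -3, +3
Step 2: Count signs: positive = 6, negative = 9.
Step 3: Under H0: P(positive) = 0.5, so the number of positives S ~ Bin(15, 0.5).
Step 4: Two-sided exact p-value = sum of Bin(15,0.5) probabilities at or below the observed probability = 0.607239.
Step 5: alpha = 0.1. fail to reject H0.

n_eff = 15, pos = 6, neg = 9, p = 0.607239, fail to reject H0.


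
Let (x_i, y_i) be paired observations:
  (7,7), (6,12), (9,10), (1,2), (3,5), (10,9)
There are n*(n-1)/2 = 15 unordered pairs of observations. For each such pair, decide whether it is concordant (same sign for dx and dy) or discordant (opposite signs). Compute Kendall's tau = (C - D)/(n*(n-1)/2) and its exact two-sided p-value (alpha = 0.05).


Step 1: Enumerate the 15 unordered pairs (i,j) with i<j and classify each by sign(x_j-x_i) * sign(y_j-y_i).
  (1,2):dx=-1,dy=+5->D; (1,3):dx=+2,dy=+3->C; (1,4):dx=-6,dy=-5->C; (1,5):dx=-4,dy=-2->C
  (1,6):dx=+3,dy=+2->C; (2,3):dx=+3,dy=-2->D; (2,4):dx=-5,dy=-10->C; (2,5):dx=-3,dy=-7->C
  (2,6):dx=+4,dy=-3->D; (3,4):dx=-8,dy=-8->C; (3,5):dx=-6,dy=-5->C; (3,6):dx=+1,dy=-1->D
  (4,5):dx=+2,dy=+3->C; (4,6):dx=+9,dy=+7->C; (5,6):dx=+7,dy=+4->C
Step 2: C = 11, D = 4, total pairs = 15.
Step 3: tau = (C - D)/(n(n-1)/2) = (11 - 4)/15 = 0.466667.
Step 4: Exact two-sided p-value (enumerate n! = 720 permutations of y under H0): p = 0.272222.
Step 5: alpha = 0.05. fail to reject H0.

tau_b = 0.4667 (C=11, D=4), p = 0.272222, fail to reject H0.
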